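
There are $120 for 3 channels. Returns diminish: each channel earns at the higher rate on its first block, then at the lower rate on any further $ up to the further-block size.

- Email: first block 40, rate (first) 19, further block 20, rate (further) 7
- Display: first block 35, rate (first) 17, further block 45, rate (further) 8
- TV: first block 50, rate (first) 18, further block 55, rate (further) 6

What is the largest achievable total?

2170

Rank every tier by rate: Email/T1 19 > TV/T1 18 > Display/T1 17 > Display/T2 8 > Email/T2 7 > TV/T2 6.
Email/T1 (19): +40 — 80 left.
Fill TV T1 block (50 at 18) — 30 left.
30 remain; put them into Display T1 at 17.
Total = 19×40 + 18×50 + 17×30 = 2170.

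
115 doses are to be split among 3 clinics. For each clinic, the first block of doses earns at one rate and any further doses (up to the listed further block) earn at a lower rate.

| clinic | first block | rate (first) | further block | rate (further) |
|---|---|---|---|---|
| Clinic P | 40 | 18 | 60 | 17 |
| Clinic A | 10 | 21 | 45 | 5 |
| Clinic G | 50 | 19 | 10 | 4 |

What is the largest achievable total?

2135

Order all 6 blocks by rate: Clinic A/T1 21 > Clinic G/T1 19 > Clinic P/T1 18 > Clinic P/T2 17 > Clinic A/T2 5 > Clinic G/T2 4.
Clinic A T1 at 21: fill all 10 → 105 left.
Fill Clinic G T1 block (50 at 19) → 55 left.
Clinic P/T1 (18): +40 → 15 left.
Clinic P/T2: +15 of 60 at 17; pool empty.
Total = 21×10 + 19×50 + 18×40 + 17×15 = 2135.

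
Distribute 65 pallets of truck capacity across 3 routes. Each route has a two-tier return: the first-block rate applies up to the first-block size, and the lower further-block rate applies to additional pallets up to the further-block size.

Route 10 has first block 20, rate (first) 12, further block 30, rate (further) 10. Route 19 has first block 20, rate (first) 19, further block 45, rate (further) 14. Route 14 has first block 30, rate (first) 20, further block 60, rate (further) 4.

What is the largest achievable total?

Rank every tier by rate: Route 14/T1 20 > Route 19/T1 19 > Route 19/T2 14 > Route 10/T1 12 > Route 10/T2 10 > Route 14/T2 4.
Fill Route 14 T1 block (30 at 20) — 35 left.
Route 19 T1 at 19: fill all 20 — 15 left.
Route 19 T2 at 14: only 15 left, fill 15.
Total = 20×30 + 19×20 + 14×15 = 1190.

1190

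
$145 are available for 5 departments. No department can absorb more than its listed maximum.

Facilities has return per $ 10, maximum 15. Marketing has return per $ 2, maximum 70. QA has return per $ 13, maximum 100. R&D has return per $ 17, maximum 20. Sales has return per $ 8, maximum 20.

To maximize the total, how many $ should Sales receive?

Highest return per $ first: R&D 17 > QA 13 > Facilities 10 > Sales 8 > Marketing 2.
Give R&D 20 to hit its cap of 20 → 125 left.
QA: +100 to 100 (cap) → 25 left.
Facilities: +15 to 15 (cap) → 10 left.
Sales has room for 20 but only 10 remain, so it gets 10.

10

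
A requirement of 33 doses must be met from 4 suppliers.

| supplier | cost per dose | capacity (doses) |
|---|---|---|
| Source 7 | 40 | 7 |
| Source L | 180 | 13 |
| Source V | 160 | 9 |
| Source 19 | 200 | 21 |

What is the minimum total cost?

4860

Fill from the cheapest supplier first.
Source 7 at 40: take all 7 doses — 26 still needed.
Take 9 from Source V at 160 — need 17 more.
Take 13 from Source L at 180 — need 4 more.
Source 19 at 200: take 4 of its 21 — requirement met.
Cost = 7×40 + 9×160 + 13×180 + 4×200 = 4860.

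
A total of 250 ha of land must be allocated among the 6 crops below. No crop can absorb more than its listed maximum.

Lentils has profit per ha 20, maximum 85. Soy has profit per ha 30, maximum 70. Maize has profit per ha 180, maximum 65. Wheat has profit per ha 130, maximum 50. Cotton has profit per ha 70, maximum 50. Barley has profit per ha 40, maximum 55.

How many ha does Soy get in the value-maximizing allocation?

Rank by profit per ha: Maize 180 > Wheat 130 > Cotton 70 > Barley 40 > Soy 30 > Lentils 20.
Maize: +65 to 65 (cap) ; 185 left.
Wheat takes 50 to reach its cap of 50 ; 135 left.
Cotton: +50 to 50 (cap) ; 85 left.
Give Barley 55 to hit its cap of 55 ; 30 left.
Soy has room for 70 but only 30 remain, so it gets 30.

30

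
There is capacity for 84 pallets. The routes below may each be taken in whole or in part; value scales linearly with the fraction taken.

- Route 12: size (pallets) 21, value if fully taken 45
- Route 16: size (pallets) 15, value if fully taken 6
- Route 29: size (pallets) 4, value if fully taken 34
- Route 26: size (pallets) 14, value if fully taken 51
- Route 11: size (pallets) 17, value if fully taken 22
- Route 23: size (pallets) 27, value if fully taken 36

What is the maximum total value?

Rank by value-to-size ratio: Route 29 34/4≈8.5, Route 26 51/14≈3.64, Route 12 45/21≈2.14, Route 23 36/27≈1.33, Route 11 22/17≈1.29, Route 16 6/15≈0.4.
Take all of Route 29 (4 pallets, value 34) ; 80 pallets left.
Take all of Route 26 (14 pallets, value 51) ; 66 pallets left.
Route 12: take in full, 21 pallets for value 45 ; 45 left.
All 27 pallets of Route 23 fit (value 36) ; 18 remain.
Route 11: take in full, 17 pallets for value 22 ; 1 left.
Fill the last 1 pallets with part of Route 16: 1/15 of it earns 0.4.
Total value = 188.4.

188.4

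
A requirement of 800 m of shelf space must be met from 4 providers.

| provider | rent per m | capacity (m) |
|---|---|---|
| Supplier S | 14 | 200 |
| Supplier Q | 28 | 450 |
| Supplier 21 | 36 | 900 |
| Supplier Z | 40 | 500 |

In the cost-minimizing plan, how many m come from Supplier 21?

Use providers in increasing cost order.
Supplier S at 14: take all 200 m ; 600 still needed.
Supplier Q (28): use full 450 ; 150 m to go.
Supplier 21 at 36: take 150 of its 900 ; requirement met.
Supplier Z: unused.

150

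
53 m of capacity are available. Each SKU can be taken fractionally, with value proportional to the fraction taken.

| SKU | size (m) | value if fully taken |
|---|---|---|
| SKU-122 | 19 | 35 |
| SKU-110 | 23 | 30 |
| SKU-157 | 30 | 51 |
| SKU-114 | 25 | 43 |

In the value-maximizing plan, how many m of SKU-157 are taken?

Rank by value-to-size ratio: SKU-122 35/19≈1.84, SKU-114 43/25≈1.72, SKU-157 51/30≈1.7, SKU-110 30/23≈1.3.
All 19 m of SKU-122 fit (value 35) — 34 remain.
Take all of SKU-114 (25 m, value 43) — 9 m left.
Fill the last 9 m with part of SKU-157: 9/30 of it earns 15.3.

9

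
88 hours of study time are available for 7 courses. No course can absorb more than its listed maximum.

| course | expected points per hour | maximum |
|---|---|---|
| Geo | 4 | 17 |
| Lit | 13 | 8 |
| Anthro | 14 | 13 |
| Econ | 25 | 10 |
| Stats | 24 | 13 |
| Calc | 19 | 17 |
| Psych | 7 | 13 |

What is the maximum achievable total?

1318

Rank by expected points per hour: Econ 25 > Stats 24 > Calc 19 > Anthro 14 > Lit 13 > Psych 7 > Geo 4.
Econ takes 10 to reach its cap of 10 → 78 left.
Stats takes 13 to reach its cap of 13 → 65 left.
Give Calc 17 to hit its cap of 17 → 48 left.
Give Anthro 13 to hit its cap of 13 → 35 left.
Lit: +8 to 8 (cap) → 27 left.
Psych: +13 to 13 (cap) → 14 left.
Geo: +14 (room for 17) → 14. Pool exhausted.
Total = 4×14 + 13×8 + 14×13 + 25×10 + 24×13 + 19×17 + 7×13 = 1318.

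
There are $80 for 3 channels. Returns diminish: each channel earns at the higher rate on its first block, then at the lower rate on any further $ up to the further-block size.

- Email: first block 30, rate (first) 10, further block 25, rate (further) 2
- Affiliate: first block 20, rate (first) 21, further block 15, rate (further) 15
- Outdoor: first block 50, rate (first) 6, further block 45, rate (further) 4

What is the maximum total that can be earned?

1035

Rank every tier by rate: Affiliate/first 21 > Affiliate/second 15 > Email/first 10 > Outdoor/first 6 > Outdoor/second 4 > Email/second 2.
Affiliate/first (21): +20 ; 60 left.
Fill Affiliate second block (15 at 15) ; 45 left.
Email/first (10): +30 ; 15 left.
Outdoor/first: +15 of 50 at 6; pool empty.
Total = 21×20 + 15×15 + 10×30 + 6×15 = 1035.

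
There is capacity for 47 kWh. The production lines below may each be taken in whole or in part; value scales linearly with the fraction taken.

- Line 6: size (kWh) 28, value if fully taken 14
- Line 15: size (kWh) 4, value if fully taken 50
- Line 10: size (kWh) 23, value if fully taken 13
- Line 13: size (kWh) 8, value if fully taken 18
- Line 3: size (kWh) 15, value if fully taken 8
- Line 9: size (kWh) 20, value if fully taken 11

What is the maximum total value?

87.6

Best value per unit of size first: Line 15 50/4≈12.5, Line 13 18/8≈2.25, Line 10 13/23≈0.565, Line 9 11/20≈0.55, Line 3 8/15≈0.533, Line 6 14/28≈0.5.
All 4 kWh of Line 15 fit (value 50) → 43 remain.
All 8 kWh of Line 13 fit (value 18) → 35 remain.
All 23 kWh of Line 10 fit (value 13) → 12 remain.
Fill the last 12 kWh with part of Line 9: 12/20 of it earns 6.6.
Total value = 87.6.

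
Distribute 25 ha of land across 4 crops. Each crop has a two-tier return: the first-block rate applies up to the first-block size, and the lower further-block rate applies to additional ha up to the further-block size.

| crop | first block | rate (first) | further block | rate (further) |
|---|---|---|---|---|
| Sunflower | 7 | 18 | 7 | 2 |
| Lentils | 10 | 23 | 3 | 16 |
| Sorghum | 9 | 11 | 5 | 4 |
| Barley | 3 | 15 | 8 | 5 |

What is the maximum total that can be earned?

Order all 8 blocks by rate: Lentils/tier1 23 > Sunflower/tier1 18 > Lentils/tier2 16 > Barley/tier1 15 > Sorghum/tier1 11 > Barley/tier2 5 > Sorghum/tier2 4 > Sunflower/tier2 2.
Fill Lentils tier1 block (10 at 23) — 15 left.
Sunflower tier1 at 18: fill all 7 — 8 left.
Lentils/tier2 (16): +3 — 5 left.
Barley tier1 at 15: fill all 3 — 2 left.
2 remain; put them into Sorghum tier1 at 11.
Total = 23×10 + 18×7 + 16×3 + 15×3 + 11×2 = 471.

471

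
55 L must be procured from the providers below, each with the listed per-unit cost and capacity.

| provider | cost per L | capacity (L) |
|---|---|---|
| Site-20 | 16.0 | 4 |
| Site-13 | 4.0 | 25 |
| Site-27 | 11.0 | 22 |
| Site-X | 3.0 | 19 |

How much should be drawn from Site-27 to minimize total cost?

Cheapest first:
Site-X at 3.0: take all 19 L ; 36 still needed.
Take 25 from Site-13 at 4.0 ; need 11 more.
Take 11 from Site-27 at 11.0 to finish.
Site-20: unused.

11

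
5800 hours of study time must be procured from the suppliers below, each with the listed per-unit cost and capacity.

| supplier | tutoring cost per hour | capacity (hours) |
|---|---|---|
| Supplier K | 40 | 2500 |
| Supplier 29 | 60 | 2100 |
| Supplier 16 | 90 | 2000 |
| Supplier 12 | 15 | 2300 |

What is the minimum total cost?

194500

Cheapest first:
Supplier 12 at 15: take all 2300 hours → 3500 still needed.
Supplier K (40): use full 2500 → 1000 hours to go.
Take 1000 from Supplier 29 at 60 to finish.
Supplier 16: unused.
Cost = 2300×15 + 2500×40 + 1000×60 = 194500.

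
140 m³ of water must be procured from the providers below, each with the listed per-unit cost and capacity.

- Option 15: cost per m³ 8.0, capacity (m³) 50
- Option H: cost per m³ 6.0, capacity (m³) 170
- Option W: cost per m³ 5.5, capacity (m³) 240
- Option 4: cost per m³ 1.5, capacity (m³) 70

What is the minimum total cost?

490

Cheapest first:
Option 4 (1.5): use full 70 → 70 m³ to go.
Take 70 from Option W at 5.5 to finish.
Option H, Option 15: unused.
Cost = 70×1.5 + 70×5.5 = 490.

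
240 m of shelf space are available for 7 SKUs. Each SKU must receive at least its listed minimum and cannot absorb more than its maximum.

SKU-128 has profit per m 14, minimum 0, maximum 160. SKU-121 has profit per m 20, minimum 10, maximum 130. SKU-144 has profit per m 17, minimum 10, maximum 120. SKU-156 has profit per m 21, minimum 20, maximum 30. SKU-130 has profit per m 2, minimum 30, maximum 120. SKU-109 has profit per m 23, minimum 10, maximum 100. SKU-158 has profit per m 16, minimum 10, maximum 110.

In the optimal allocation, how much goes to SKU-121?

60

Meeting every minimum uses 0+10+10+20+30+10+10 = 90 m, leaving 150.
Order the SKUs by profit per m: SKU-109 23 > SKU-156 21 > SKU-121 20 > SKU-144 17 > SKU-158 16 > SKU-128 14 > SKU-130 2.
Give SKU-109 90 more to hit its cap of 100 — 60 left.
SKU-156: +10 to 30 (cap) — 50 left.
SKU-121: +50 (room for 120) → 60. Pool exhausted.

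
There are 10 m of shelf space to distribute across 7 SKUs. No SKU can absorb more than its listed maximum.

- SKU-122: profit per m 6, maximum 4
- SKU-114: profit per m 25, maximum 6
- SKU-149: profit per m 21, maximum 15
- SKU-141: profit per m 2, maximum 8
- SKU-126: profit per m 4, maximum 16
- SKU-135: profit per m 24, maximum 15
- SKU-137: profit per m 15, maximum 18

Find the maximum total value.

Highest profit per m first: SKU-114 25 > SKU-135 24 > SKU-149 21 > SKU-137 15 > SKU-122 6 > SKU-126 4 > SKU-141 2.
Give SKU-114 6 to hit its cap of 6 ; 4 left.
SKU-135 has room for 15 but only 4 remain, so it gets 4.
Total = 25×6 + 24×4 = 246.

246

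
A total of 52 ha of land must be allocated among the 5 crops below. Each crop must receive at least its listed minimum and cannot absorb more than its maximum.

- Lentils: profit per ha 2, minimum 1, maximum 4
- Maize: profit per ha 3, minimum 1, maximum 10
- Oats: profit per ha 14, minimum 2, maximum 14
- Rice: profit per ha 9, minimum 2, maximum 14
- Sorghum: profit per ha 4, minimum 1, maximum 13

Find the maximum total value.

Meeting every minimum uses 1+1+2+2+1 = 7 ha, leaving 45.
Highest profit per ha first: Oats 14 > Rice 9 > Sorghum 4 > Maize 3 > Lentils 2.
Give Oats 12 more to hit its cap of 14 → 33 left.
Rice: +12 to 14 (cap) → 21 left.
Give Sorghum 12 more to hit its cap of 13 → 9 left.
Maize takes 9 more to reach its cap of 10 → 0 left.
Total = 2×1 + 3×10 + 14×14 + 9×14 + 4×13 = 406.

406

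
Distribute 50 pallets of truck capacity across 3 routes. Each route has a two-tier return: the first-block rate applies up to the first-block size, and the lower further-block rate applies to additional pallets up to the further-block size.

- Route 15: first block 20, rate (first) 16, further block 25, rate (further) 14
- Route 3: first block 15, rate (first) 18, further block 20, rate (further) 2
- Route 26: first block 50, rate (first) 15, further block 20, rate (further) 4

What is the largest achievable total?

Rank every tier by rate: Route 3/first 18 > Route 15/first 16 > Route 26/first 15 > Route 15/second 14 > Route 26/second 4 > Route 3/second 2.
Route 3 first at 18: fill all 15 ; 35 left.
Fill Route 15 first block (20 at 16) ; 15 left.
Route 26/first: +15 of 50 at 15; pool empty.
Total = 18×15 + 16×20 + 15×15 = 815.

815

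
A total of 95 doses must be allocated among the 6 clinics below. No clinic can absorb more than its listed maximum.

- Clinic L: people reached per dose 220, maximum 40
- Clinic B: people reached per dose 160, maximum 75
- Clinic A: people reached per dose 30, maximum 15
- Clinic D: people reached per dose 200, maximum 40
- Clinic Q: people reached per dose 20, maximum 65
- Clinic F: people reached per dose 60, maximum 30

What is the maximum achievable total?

19200

Order the clinics by people reached per dose: Clinic L 220 > Clinic D 200 > Clinic B 160 > Clinic F 60 > Clinic A 30 > Clinic Q 20.
Clinic L: +40 to 40 (cap) ; 55 left.
Clinic D: +40 to 40 (cap) ; 15 left.
Clinic B has room for 75 but only 15 remain, so it gets 15.
Total = 220×40 + 160×15 + 200×40 = 19200.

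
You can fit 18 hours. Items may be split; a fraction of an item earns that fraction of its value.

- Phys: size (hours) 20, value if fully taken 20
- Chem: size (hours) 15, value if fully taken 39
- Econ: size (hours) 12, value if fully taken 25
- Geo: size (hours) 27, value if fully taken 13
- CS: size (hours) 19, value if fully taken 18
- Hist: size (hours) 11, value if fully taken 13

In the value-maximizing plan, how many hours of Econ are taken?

Sort by value density: Chem 39/15≈2.6, Econ 25/12≈2.08, Hist 13/11≈1.18, Phys 20/20≈1, CS 18/19≈0.947, Geo 13/27≈0.481.
All 15 hours of Chem fit (value 39) → 3 remain.
3 hours left: a 3/12 share of Econ gives 25×3/12 = 6.25.

3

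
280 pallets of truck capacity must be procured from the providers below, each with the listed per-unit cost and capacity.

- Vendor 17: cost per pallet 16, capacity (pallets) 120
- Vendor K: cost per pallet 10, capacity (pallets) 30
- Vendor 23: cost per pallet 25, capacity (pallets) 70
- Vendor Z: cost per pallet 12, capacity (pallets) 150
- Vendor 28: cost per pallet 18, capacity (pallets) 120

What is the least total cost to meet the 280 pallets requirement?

Use providers in increasing cost order.
Vendor K at 10: take all 30 pallets — 250 still needed.
Vendor Z at 12: take all 150 pallets — 100 still needed.
Vendor 17 (16): take the remaining 100 — done.
Vendor 28, Vendor 23: unused.
Cost = 30×10 + 150×12 + 100×16 = 3700.

3700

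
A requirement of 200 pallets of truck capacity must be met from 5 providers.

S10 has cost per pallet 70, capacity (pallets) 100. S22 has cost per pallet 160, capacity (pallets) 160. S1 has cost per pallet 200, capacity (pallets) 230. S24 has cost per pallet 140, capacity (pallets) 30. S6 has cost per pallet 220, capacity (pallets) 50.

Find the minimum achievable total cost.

22400

Cheapest first:
Take 100 from S10 at 70 — need 100 more.
S24 (140): use full 30 — 70 pallets to go.
Take 70 from S22 at 160 to finish.
S1, S6: unused.
Cost = 100×70 + 30×140 + 70×160 = 22400.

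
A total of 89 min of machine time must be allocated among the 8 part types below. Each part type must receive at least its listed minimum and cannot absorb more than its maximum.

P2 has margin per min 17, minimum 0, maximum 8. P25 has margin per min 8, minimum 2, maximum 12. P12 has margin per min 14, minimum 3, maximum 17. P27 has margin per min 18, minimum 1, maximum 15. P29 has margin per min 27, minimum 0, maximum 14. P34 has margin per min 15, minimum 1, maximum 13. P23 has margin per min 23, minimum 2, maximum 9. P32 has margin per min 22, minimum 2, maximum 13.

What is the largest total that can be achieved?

1698

Meeting every minimum uses 0+2+3+1+0+1+2+2 = 11 min, leaving 78.
Rank by margin per min: P29 27 > P23 23 > P32 22 > P27 18 > P2 17 > P34 15 > P12 14 > P25 8.
P29 takes 14 more to reach its cap of 14 ; 64 left.
P23 takes 7 more to reach its cap of 9 ; 57 left.
Give P32 11 more to hit its cap of 13 ; 46 left.
Give P27 14 more to hit its cap of 15 ; 32 left.
P2: +8 to 8 (cap) ; 24 left.
P34: +12 to 13 (cap) ; 12 left.
P12 has room for 14 more but only 12 remain, so it gets 15.
Total = 17×8 + 8×2 + 14×15 + 18×15 + 27×14 + 15×13 + 23×9 + 22×13 = 1698.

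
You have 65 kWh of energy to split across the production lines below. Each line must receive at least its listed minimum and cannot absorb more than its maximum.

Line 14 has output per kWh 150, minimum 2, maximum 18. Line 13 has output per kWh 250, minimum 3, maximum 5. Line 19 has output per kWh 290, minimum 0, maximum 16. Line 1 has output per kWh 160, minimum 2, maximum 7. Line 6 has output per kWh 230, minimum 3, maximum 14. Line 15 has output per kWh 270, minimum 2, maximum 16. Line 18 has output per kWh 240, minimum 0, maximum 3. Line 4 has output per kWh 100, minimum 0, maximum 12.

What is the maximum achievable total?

15870

Meeting every minimum uses 2+3+0+2+3+2+0+0 = 12 kWh, leaving 53.
Order the production lines by output per kWh: Line 19 290 > Line 15 270 > Line 13 250 > Line 18 240 > Line 6 230 > Line 1 160 > Line 14 150 > Line 4 100.
Line 19 takes 16 more to reach its cap of 16 → 37 left.
Give Line 15 14 more to hit its cap of 16 → 23 left.
Line 13: +2 to 5 (cap) → 21 left.
Line 18 takes 3 more to reach its cap of 3 → 18 left.
Line 6: +11 to 14 (cap) → 7 left.
Line 1 takes 5 more to reach its cap of 7 → 2 left.
Line 14: +2 (room for 16) → 4. Pool exhausted.
Total = 150×4 + 250×5 + 290×16 + 160×7 + 230×14 + 270×16 + 240×3 = 15870.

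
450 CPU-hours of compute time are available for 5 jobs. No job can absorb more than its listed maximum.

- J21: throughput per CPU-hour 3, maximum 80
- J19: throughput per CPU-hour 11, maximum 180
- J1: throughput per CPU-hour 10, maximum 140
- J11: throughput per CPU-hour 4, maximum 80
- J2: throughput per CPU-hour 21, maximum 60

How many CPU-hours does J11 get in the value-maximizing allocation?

Highest throughput per CPU-hour first: J2 21 > J19 11 > J1 10 > J11 4 > J21 3.
J2: +60 to 60 (cap) → 390 left.
J19 takes 180 to reach its cap of 180 → 210 left.
J1: +140 to 140 (cap) → 70 left.
Only 70 left; J11 takes them to reach 70.

70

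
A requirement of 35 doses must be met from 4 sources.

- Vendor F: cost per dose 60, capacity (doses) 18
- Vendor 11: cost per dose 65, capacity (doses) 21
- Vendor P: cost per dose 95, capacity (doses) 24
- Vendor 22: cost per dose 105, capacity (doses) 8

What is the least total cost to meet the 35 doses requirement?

Cheapest first:
Vendor F at 60: take all 18 doses → 17 still needed.
Vendor 11 (65): take the remaining 17 → done.
Vendor P, Vendor 22: unused.
Cost = 18×60 + 17×65 = 2185.

2185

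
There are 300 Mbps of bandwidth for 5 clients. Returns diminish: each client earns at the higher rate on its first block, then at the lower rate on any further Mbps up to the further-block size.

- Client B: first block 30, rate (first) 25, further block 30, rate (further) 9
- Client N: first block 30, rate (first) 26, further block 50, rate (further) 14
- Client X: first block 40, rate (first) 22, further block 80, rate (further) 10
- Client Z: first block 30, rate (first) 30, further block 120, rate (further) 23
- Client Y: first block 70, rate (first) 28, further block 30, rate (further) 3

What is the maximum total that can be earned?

Treat each block as its own option and order by rate: Client Z/T1 30 > Client Y/T1 28 > Client N/T1 26 > Client B/T1 25 > Client Z/T2 23 > Client X/T1 22 > Client N/T2 14 > Client X/T2 10 > Client B/T2 9 > Client Y/T2 3.
Fill Client Z T1 block (30 at 30) — 270 left.
Client Y T1 at 28: fill all 70 — 200 left.
Fill Client N T1 block (30 at 26) — 170 left.
Client B/T1 (25): +30 — 140 left.
Fill Client Z T2 block (120 at 23) — 20 left.
20 remain; put them into Client X T1 at 22.
Total = 30×30 + 28×70 + 26×30 + 25×30 + 23×120 + 22×20 = 7590.

7590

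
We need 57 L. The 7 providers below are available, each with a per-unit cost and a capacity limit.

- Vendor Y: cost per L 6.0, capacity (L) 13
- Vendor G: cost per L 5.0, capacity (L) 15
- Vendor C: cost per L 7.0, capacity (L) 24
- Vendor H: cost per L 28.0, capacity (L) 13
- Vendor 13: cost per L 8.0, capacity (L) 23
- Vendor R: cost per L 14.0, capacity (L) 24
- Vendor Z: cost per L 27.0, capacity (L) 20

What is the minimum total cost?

Fill from the cheapest provider first.
Vendor G at 5.0: take all 15 L — 42 still needed.
Vendor Y at 6.0: take all 13 L — 29 still needed.
Vendor C (7.0): use full 24 — 5 L to go.
Vendor 13 at 8.0: take 5 of its 23 — requirement met.
Vendor R, Vendor Z, Vendor H: unused.
Cost = 15×5.0 + 13×6.0 + 24×7.0 + 5×8.0 = 361.

361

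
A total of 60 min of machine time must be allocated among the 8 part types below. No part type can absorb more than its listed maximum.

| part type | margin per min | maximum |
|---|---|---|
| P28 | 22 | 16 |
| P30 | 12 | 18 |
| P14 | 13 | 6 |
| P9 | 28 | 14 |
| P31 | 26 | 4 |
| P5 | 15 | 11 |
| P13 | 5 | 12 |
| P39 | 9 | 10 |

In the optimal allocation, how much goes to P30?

Rank by margin per min: P9 28 > P31 26 > P28 22 > P5 15 > P14 13 > P30 12 > P39 9 > P13 5.
P9: +14 to 14 (cap) → 46 left.
Give P31 4 to hit its cap of 4 → 42 left.
P28: +16 to 16 (cap) → 26 left.
P5: +11 to 11 (cap) → 15 left.
P14 takes 6 to reach its cap of 6 → 9 left.
Only 9 left; P30 takes them to reach 9.

9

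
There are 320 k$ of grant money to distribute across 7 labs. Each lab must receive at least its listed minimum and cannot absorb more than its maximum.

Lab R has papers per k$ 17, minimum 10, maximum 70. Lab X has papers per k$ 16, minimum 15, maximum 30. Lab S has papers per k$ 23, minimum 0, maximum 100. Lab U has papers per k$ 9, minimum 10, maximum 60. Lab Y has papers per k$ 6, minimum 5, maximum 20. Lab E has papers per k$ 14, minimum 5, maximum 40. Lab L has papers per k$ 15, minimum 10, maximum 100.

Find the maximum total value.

Meeting every minimum uses 10+15+0+10+5+5+10 = 55 k$, leaving 265.
Highest papers per k$ first: Lab S 23 > Lab R 17 > Lab X 16 > Lab L 15 > Lab E 14 > Lab U 9 > Lab Y 6.
Give Lab S 100 more to hit its cap of 100 — 165 left.
Give Lab R 60 more to hit its cap of 70 — 105 left.
Lab X takes 15 more to reach its cap of 30 — 90 left.
Lab L: +90 to 100 (cap) — 0 left.
Total = 17×70 + 16×30 + 23×100 + 9×10 + 6×5 + 14×5 + 15×100 = 5660.

5660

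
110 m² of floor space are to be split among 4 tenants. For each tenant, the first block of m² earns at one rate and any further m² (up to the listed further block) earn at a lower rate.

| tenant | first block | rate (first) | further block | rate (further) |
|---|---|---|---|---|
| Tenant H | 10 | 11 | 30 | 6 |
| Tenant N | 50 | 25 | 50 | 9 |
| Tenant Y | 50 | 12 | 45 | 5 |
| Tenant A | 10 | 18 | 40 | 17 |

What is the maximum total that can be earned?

Order all 8 blocks by rate: Tenant N/T1 25 > Tenant A/T1 18 > Tenant A/T2 17 > Tenant Y/T1 12 > Tenant H/T1 11 > Tenant N/T2 9 > Tenant H/T2 6 > Tenant Y/T2 5.
Tenant N/T1 (25): +50 — 60 left.
Tenant A/T1 (18): +10 — 50 left.
Fill Tenant A T2 block (40 at 17) — 10 left.
10 remain; put them into Tenant Y T1 at 12.
Total = 25×50 + 18×10 + 17×40 + 12×10 = 2230.

2230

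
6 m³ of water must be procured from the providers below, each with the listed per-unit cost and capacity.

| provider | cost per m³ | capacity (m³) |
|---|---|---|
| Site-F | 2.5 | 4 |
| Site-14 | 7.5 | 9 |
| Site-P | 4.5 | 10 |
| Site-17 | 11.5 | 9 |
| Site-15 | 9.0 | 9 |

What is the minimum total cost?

19

Cheapest first:
Take 4 from Site-F at 2.5 ; need 2 more.
Site-P (4.5): take the remaining 2 ; done.
Site-14, Site-15, Site-17: unused.
Cost = 4×2.5 + 2×4.5 = 19.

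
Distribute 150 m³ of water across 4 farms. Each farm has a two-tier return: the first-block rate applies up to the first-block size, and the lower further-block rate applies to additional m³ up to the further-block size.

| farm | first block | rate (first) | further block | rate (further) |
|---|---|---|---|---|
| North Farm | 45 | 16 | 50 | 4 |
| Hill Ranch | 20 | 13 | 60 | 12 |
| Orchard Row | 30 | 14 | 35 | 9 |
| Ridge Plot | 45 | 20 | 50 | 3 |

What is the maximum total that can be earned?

Order all 8 blocks by rate: Ridge Plot/T1 20 > North Farm/T1 16 > Orchard Row/T1 14 > Hill Ranch/T1 13 > Hill Ranch/T2 12 > Orchard Row/T2 9 > North Farm/T2 4 > Ridge Plot/T2 3.
Fill Ridge Plot T1 block (45 at 20) ; 105 left.
North Farm/T1 (16): +45 ; 60 left.
Orchard Row T1 at 14: fill all 30 ; 30 left.
Hill Ranch/T1 (13): +20 ; 10 left.
10 remain; put them into Hill Ranch T2 at 12.
Total = 20×45 + 16×45 + 14×30 + 13×20 + 12×10 = 2420.

2420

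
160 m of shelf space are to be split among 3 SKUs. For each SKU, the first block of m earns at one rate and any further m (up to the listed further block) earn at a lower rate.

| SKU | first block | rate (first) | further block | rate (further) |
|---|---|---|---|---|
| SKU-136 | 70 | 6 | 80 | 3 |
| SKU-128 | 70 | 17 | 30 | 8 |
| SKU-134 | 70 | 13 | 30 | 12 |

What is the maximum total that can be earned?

2340

Treat each block as its own option and order by rate: SKU-128/T1 17 > SKU-134/T1 13 > SKU-134/T2 12 > SKU-128/T2 8 > SKU-136/T1 6 > SKU-136/T2 3.
Fill SKU-128 T1 block (70 at 17) ; 90 left.
SKU-134/T1 (13): +70 ; 20 left.
20 remain; put them into SKU-134 T2 at 12.
Total = 17×70 + 13×70 + 12×20 = 2340.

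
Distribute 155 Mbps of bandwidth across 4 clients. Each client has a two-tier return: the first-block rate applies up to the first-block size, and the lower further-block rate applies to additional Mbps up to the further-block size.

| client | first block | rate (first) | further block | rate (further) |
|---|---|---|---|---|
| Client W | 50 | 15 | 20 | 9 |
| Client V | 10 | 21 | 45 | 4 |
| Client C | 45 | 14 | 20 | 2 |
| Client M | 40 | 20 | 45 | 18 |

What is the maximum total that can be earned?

2710

Rank every tier by rate: Client V/tier1 21 > Client M/tier1 20 > Client M/tier2 18 > Client W/tier1 15 > Client C/tier1 14 > Client W/tier2 9 > Client V/tier2 4 > Client C/tier2 2.
Client V tier1 at 21: fill all 10 ; 145 left.
Client M/tier1 (20): +40 ; 105 left.
Client M/tier2 (18): +45 ; 60 left.
Client W tier1 at 15: fill all 50 ; 10 left.
Client C/tier1: +10 of 45 at 14; pool empty.
Total = 21×10 + 20×40 + 18×45 + 15×50 + 14×10 = 2710.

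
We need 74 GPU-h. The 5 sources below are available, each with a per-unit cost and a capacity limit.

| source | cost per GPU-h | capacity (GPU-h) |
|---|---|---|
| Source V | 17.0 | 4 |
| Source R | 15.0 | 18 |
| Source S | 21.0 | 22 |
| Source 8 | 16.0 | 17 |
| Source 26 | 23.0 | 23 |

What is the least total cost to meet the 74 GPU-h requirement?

Fill from the cheapest source first.
Source R at 15.0: take all 18 GPU-h → 56 still needed.
Source 8 at 16.0: take all 17 GPU-h → 39 still needed.
Source V (17.0): use full 4 → 35 GPU-h to go.
Source S at 21.0: take all 22 GPU-h → 13 still needed.
Take 13 from Source 26 at 23.0 to finish.
Cost = 18×15.0 + 17×16.0 + 4×17.0 + 22×21.0 + 13×23.0 = 1371.

1371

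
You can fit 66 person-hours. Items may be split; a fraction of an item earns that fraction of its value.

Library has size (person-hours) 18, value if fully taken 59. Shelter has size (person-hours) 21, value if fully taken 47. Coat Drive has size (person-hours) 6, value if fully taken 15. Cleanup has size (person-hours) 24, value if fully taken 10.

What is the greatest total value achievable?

Sort by value density: Library 59/18≈3.28, Coat Drive 15/6≈2.5, Shelter 47/21≈2.24, Cleanup 10/24≈0.417.
Take all of Library (18 person-hours, value 59) — 48 person-hours left.
All 6 person-hours of Coat Drive fit (value 15) — 42 remain.
Shelter: take in full, 21 person-hours for value 47 — 21 left.
21 person-hours left: a 21/24 share of Cleanup gives 10×21/24 = 8.75.
Total value = 129.75.

129.75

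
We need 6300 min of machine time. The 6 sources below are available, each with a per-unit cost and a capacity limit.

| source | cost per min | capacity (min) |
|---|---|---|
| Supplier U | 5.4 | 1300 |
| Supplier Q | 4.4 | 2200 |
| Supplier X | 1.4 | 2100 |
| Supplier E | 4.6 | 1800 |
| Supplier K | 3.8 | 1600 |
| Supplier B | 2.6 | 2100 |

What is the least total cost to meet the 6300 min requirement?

16680

Fill from the cheapest source first.
Supplier X at 1.4: take all 2100 min → 4200 still needed.
Take 2100 from Supplier B at 2.6 → need 2100 more.
Supplier K (3.8): use full 1600 → 500 min to go.
Supplier Q at 4.4: take 500 of its 2200 → requirement met.
Supplier E, Supplier U: unused.
Cost = 2100×1.4 + 2100×2.6 + 1600×3.8 + 500×4.4 = 16680.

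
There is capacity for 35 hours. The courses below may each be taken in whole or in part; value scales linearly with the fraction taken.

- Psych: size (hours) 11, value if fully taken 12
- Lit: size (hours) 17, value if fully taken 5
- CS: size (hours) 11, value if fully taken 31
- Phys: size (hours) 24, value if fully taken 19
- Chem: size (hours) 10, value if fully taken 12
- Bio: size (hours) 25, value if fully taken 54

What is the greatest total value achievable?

82.84

Best value per unit of size first: CS 31/11≈2.82, Bio 54/25≈2.16, Chem 12/10≈1.2, Psych 12/11≈1.09, Phys 19/24≈0.792, Lit 5/17≈0.294.
All 11 hours of CS fit (value 31) — 24 remain.
Fill the last 24 hours with part of Bio: 24/25 of it earns 51.84.
Total value = 82.84.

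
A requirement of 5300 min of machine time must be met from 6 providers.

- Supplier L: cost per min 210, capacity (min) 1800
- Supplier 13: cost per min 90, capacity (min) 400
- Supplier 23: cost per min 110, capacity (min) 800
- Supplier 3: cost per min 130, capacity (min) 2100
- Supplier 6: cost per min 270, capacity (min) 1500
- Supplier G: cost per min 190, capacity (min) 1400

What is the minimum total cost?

Use providers in increasing cost order.
Take 400 from Supplier 13 at 90 ; need 4900 more.
Take 800 from Supplier 23 at 110 ; need 4100 more.
Supplier 3 at 130: take all 2100 min ; 2000 still needed.
Supplier G (190): use full 1400 ; 600 min to go.
Supplier L at 210: take 600 of its 1800 ; requirement met.
Supplier 6: unused.
Cost = 400×90 + 800×110 + 2100×130 + 1400×190 + 600×210 = 789000.

789000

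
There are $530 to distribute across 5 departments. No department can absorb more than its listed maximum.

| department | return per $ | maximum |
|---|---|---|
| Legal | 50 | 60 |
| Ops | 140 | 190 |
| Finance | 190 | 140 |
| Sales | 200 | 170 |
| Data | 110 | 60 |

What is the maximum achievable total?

Rank by return per $: Sales 200 > Finance 190 > Ops 140 > Data 110 > Legal 50.
Sales: +170 to 170 (cap) ; 360 left.
Finance takes 140 to reach its cap of 140 ; 220 left.
Ops: +190 to 190 (cap) ; 30 left.
Data has room for 60 but only 30 remain, so it gets 30.
Total = 140×190 + 190×140 + 200×170 + 110×30 = 90500.

90500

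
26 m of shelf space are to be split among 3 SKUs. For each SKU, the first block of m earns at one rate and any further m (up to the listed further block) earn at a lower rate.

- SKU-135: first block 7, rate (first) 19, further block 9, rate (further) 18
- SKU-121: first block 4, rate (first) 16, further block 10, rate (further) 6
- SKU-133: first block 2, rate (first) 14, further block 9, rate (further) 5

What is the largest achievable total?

411

Order all 6 blocks by rate: SKU-135/T1 19 > SKU-135/T2 18 > SKU-121/T1 16 > SKU-133/T1 14 > SKU-121/T2 6 > SKU-133/T2 5.
Fill SKU-135 T1 block (7 at 19) — 19 left.
Fill SKU-135 T2 block (9 at 18) — 10 left.
SKU-121/T1 (16): +4 — 6 left.
SKU-133/T1 (14): +2 — 4 left.
4 remain; put them into SKU-121 T2 at 6.
Total = 19×7 + 18×9 + 16×4 + 14×2 + 6×4 = 411.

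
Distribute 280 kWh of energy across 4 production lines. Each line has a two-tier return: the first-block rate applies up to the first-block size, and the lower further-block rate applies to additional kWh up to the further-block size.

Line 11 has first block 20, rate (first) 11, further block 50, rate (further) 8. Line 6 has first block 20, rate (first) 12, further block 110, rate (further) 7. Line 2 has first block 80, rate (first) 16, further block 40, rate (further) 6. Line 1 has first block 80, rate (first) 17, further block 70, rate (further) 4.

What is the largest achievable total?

Order all 8 blocks by rate: Line 1/tier1 17 > Line 2/tier1 16 > Line 6/tier1 12 > Line 11/tier1 11 > Line 11/tier2 8 > Line 6/tier2 7 > Line 2/tier2 6 > Line 1/tier2 4.
Line 1 tier1 at 17: fill all 80 → 200 left.
Line 2 tier1 at 16: fill all 80 → 120 left.
Line 6 tier1 at 12: fill all 20 → 100 left.
Line 11 tier1 at 11: fill all 20 → 80 left.
Fill Line 11 tier2 block (50 at 8) → 30 left.
30 remain; put them into Line 6 tier2 at 7.
Total = 17×80 + 16×80 + 12×20 + 11×20 + 8×50 + 7×30 = 3710.

3710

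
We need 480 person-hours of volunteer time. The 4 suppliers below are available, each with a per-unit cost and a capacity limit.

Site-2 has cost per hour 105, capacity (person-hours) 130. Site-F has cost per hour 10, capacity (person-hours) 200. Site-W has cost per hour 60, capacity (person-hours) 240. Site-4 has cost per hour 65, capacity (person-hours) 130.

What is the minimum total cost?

19000

Fill from the cheapest supplier first.
Site-F (10): use full 200 → 280 person-hours to go.
Site-W at 60: take all 240 person-hours → 40 still needed.
Site-4 at 65: take 40 of its 130 → requirement met.
Site-2: unused.
Cost = 200×10 + 240×60 + 40×65 = 19000.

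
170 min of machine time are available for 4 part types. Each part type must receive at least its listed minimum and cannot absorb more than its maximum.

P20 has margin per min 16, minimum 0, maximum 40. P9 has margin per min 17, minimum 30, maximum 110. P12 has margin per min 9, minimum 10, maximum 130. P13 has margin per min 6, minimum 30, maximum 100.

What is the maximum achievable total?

2460

Meeting every minimum uses 0+30+10+30 = 70 min, leaving 100.
Rank by margin per min: P9 17 > P20 16 > P12 9 > P13 6.
P9: +80 to 110 (cap) ; 20 left.
P20 has room for 40 more but only 20 remain, so it gets 20.
Total = 16×20 + 17×110 + 9×10 + 6×30 = 2460.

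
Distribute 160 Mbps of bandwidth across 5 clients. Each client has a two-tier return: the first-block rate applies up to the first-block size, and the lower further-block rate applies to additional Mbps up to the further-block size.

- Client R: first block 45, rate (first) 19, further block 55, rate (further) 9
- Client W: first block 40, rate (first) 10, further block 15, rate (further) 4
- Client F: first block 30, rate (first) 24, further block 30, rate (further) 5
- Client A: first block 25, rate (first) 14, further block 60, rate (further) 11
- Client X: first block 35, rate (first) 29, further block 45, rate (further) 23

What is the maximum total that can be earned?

Rank every tier by rate: Client X/tier1 29 > Client F/tier1 24 > Client X/tier2 23 > Client R/tier1 19 > Client A/tier1 14 > Client A/tier2 11 > Client W/tier1 10 > Client R/tier2 9 > Client F/tier2 5 > Client W/tier2 4.
Fill Client X tier1 block (35 at 29) — 125 left.
Client F/tier1 (24): +30 — 95 left.
Client X/tier2 (23): +45 — 50 left.
Client R/tier1 (19): +45 — 5 left.
Client A/tier1: +5 of 25 at 14; pool empty.
Total = 29×35 + 24×30 + 23×45 + 19×45 + 14×5 = 3695.

3695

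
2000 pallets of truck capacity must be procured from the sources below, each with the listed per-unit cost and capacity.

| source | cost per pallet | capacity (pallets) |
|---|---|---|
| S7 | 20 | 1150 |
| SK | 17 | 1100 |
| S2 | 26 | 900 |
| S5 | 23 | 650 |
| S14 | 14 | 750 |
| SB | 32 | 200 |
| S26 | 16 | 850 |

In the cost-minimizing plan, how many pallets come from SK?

Fill from the cheapest source first.
S14 at 14: take all 750 pallets → 1250 still needed.
S26 at 16: take all 850 pallets → 400 still needed.
Take 400 from SK at 17 to finish.
S7, S5, S2, SB: unused.

400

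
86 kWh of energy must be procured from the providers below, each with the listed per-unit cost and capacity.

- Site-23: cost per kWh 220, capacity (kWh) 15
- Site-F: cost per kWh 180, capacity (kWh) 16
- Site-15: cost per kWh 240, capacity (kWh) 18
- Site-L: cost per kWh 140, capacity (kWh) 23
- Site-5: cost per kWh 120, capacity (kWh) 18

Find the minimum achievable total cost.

Use providers in increasing cost order.
Site-5 at 120: take all 18 kWh — 68 still needed.
Site-L (140): use full 23 — 45 kWh to go.
Site-F (180): use full 16 — 29 kWh to go.
Site-23 at 220: take all 15 kWh — 14 still needed.
Take 14 from Site-15 at 240 to finish.
Cost = 18×120 + 23×140 + 16×180 + 15×220 + 14×240 = 14920.

14920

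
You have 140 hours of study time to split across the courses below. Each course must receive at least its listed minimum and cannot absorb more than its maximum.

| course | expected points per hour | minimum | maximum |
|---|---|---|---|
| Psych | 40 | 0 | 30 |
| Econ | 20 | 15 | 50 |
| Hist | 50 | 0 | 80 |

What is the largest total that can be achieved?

Meeting every minimum uses 0+15+0 = 15 hours, leaving 125.
Highest expected points per hour first: Hist 50 > Psych 40 > Econ 20.
Give Hist 80 more to hit its cap of 80 → 45 left.
Psych: +30 to 30 (cap) → 15 left.
Econ has room for 35 more but only 15 remain, so it gets 30.
Total = 40×30 + 20×30 + 50×80 = 5800.

5800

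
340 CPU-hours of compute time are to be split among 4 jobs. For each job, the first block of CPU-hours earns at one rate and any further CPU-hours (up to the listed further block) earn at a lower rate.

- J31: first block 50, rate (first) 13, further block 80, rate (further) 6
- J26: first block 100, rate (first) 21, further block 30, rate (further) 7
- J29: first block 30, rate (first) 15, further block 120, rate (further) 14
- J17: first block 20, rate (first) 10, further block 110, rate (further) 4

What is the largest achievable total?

5220

Rank every tier by rate: J26/first 21 > J29/first 15 > J29/second 14 > J31/first 13 > J17/first 10 > J26/second 7 > J31/second 6 > J17/second 4.
J26/first (21): +100 → 240 left.
Fill J29 first block (30 at 15) → 210 left.
J29 second at 14: fill all 120 → 90 left.
Fill J31 first block (50 at 13) → 40 left.
J17/first (10): +20 → 20 left.
J26 second at 7: only 20 left, fill 20.
Total = 21×100 + 15×30 + 14×120 + 13×50 + 10×20 + 7×20 = 5220.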